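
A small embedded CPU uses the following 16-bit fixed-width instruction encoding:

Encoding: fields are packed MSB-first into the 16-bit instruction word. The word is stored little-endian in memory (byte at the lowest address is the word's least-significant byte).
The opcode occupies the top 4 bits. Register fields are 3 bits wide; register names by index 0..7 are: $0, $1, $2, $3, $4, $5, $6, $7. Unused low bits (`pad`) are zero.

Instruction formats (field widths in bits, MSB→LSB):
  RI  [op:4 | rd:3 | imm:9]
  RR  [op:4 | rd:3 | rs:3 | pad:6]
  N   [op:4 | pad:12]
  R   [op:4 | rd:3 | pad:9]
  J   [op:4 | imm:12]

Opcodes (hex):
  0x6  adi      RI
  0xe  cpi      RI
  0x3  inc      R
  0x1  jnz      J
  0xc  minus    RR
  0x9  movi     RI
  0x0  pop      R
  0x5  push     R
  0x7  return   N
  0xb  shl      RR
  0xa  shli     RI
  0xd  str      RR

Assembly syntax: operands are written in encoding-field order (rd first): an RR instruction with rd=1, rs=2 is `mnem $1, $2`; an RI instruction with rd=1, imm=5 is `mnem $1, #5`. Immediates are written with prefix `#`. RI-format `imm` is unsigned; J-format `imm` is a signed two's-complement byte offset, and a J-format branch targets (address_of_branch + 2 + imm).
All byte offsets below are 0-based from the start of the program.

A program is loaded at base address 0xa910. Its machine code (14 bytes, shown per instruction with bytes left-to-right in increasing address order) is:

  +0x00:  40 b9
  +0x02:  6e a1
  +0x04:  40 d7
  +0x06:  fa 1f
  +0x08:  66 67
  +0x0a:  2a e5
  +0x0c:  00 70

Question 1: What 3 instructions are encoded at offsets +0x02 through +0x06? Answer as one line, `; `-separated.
+0x02: 6e a1 ⇒ word 0xa16e (little)
  top 4b → 0xa → shli [RI]
  rd: (w>>9)&0x7=0x0 → $0
  imm: (w>>0)&0x1ff=0x16e → #366
+0x04: 40 d7 ⇒ word 0xd740 (little)
  top 4b → 0xd → str [RR]
  rd: (w>>9)&0x7=0x3 → $3
  rs: (w>>6)&0x7=0x5 → $5
+0x06: fa 1f ⇒ word 0x1ffa (little)
  top 4b → 0x1 → jnz [J]
  imm: (w>>0)&0xfff=0xffa (s12→-6) → #-6

shli $0, #366; str $3, $5; jnz #-6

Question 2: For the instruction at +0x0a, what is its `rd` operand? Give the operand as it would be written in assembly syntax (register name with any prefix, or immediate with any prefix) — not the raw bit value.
@+0a  little-endian(2a e5) = 0xe52a
  opcode bits[15:12]=0xe: cpi/RI
  [11:9] rd=2 = $2
  [8:0] imm=298 = #298

$2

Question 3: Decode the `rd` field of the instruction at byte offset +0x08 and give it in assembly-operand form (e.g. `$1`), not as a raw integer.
$3

off 0x08: read 66 67 as little → 0x6766
  opcode bits[15:12]=0x6: adi/RI
  rd@[11:9]=0x3 ⇒ $3
  imm@[8:0]=0x166 ⇒ #358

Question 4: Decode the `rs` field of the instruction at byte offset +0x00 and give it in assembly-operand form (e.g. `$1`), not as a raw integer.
$5

off 0x00: read 40 b9 as little → 0xb940
  top 4b → 0xb → shl [RR]
  rd: (w>>9)&0x7=0x4 → $4
  rs: (w>>6)&0x7=0x5 → $5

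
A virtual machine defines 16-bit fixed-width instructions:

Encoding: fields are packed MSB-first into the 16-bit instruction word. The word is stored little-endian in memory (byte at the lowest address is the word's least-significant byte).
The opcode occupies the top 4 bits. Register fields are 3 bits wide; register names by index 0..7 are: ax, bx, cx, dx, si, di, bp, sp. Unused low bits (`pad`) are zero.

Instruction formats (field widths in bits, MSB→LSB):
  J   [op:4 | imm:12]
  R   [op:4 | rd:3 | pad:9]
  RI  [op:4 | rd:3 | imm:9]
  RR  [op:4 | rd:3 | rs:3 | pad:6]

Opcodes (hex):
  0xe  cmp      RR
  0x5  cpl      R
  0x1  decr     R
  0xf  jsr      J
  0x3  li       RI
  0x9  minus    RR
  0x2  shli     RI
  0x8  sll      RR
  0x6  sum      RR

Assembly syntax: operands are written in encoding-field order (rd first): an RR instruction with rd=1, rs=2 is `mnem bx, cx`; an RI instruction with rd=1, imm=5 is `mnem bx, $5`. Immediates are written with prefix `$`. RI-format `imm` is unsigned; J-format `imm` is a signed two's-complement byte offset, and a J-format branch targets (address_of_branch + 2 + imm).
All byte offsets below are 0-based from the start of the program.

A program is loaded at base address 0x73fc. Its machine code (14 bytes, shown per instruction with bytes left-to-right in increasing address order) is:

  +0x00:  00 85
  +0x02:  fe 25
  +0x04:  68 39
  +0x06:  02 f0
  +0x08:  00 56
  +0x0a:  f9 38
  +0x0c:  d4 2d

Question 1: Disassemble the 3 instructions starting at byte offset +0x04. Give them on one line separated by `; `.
+0x04: 68 39 ⇒ word 0x3968 (little)
  op=0x3968>>12=0x3 ⇒ li (RI)
  [11:9] rd=4 = si
  [8:0] imm=360 = $360
+0x06: 02 f0 ⇒ word 0xf002 (little)
  op=0xf002>>12=0xf ⇒ jsr (J)
  [11:0] imm=2 = $2
+0x08: 00 56 ⇒ word 0x5600 (little)
  op=0x5600>>12=0x5 ⇒ cpl (R)
  [11:9] rd=3 = dx

li si, $360; jsr $2; cpl dx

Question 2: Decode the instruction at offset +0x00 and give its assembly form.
sll cx, si

off 0x00: read 00 85 as little → 0x8500
  op=0x8500>>12=0x8 ⇒ sll (RR)
  [11:9] rd=2 = cx
  [8:6] rs=4 = si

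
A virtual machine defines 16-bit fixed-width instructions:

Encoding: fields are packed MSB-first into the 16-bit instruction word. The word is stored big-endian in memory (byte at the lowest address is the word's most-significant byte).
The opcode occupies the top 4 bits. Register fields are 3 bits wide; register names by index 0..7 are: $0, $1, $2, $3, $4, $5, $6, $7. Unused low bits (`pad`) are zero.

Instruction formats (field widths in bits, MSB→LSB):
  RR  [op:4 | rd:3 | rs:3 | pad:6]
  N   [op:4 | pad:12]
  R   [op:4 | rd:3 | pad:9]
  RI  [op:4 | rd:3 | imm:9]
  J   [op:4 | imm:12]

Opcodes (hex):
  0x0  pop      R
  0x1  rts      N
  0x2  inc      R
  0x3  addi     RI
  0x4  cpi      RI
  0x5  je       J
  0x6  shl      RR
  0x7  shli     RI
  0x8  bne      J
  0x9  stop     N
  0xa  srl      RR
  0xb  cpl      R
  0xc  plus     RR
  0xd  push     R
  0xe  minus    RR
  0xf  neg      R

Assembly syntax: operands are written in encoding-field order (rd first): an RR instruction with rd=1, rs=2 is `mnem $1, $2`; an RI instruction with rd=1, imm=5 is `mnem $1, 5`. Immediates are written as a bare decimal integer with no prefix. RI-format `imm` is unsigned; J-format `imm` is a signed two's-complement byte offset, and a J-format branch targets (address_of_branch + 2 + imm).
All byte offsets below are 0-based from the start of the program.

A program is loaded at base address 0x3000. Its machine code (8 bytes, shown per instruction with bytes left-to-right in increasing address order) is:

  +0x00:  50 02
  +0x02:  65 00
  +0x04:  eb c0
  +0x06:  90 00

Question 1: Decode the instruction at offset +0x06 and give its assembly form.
[06] 90 00 → 0x9000
  op=0x9000>>12=0x9 ⇒ stop (N)

stop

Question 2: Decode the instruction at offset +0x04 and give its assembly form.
minus $5, $7

[04] eb c0 → 0xebc0
  top 4b → 0xe → minus [RR]
  [11:9] rd=5 = $5
  [8:6] rs=7 = $7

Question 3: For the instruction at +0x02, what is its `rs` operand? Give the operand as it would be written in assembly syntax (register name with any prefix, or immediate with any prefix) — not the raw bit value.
off 0x02: read 65 00 as big → 0x6500
  op=0x6500>>12=0x6 ⇒ shl (RR)
  rd@[11:9]=0x2 ⇒ $2
  rs@[8:6]=0x4 ⇒ $4

$4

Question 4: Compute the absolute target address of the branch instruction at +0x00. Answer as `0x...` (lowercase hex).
0x3004

@+00  big-endian(50 02) = 0x5002
  top 4b → 0x5 → je [J]
  imm: (w>>0)&0xfff=0x2 → 2
  target = base 0x3000 + off 0x00 + 2 + imm 2 = 0x3004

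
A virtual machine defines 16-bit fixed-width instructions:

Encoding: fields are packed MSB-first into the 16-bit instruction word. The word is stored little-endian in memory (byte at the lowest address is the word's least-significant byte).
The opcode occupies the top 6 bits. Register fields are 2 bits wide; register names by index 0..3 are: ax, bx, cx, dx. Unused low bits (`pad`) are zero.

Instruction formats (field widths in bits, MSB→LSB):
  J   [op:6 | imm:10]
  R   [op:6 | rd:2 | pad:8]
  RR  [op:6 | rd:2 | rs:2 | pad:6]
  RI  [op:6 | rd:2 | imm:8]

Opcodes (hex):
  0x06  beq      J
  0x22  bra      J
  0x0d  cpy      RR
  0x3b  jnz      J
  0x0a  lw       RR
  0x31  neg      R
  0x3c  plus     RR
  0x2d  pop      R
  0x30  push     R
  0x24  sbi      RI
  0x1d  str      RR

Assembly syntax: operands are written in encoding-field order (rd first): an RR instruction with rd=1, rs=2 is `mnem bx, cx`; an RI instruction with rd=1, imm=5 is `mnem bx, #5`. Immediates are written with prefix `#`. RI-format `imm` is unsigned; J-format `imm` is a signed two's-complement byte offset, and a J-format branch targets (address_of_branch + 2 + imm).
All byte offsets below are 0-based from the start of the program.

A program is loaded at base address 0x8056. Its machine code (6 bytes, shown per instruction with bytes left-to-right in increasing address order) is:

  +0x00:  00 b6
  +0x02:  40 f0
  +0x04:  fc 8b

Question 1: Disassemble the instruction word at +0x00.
pop cx

@+00  little-endian(00 b6) = 0xb600
  opcode bits[15:10]=0x2d: pop/R
  [9:8] rd=2 = cx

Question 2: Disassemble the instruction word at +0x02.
+0x02: 40 f0 ⇒ word 0xf040 (little)
  opcode bits[15:10]=0x3c: plus/RR
  rd@[9:8]=0x0 ⇒ ax
  rs@[7:6]=0x1 ⇒ bx

plus ax, bx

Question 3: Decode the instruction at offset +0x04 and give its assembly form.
bra #-4

[04] fc 8b → 0x8bfc
  top 6b → 0x22 → bra [J]
  imm@[9:0]=0x3fc (s10→-4) ⇒ #-4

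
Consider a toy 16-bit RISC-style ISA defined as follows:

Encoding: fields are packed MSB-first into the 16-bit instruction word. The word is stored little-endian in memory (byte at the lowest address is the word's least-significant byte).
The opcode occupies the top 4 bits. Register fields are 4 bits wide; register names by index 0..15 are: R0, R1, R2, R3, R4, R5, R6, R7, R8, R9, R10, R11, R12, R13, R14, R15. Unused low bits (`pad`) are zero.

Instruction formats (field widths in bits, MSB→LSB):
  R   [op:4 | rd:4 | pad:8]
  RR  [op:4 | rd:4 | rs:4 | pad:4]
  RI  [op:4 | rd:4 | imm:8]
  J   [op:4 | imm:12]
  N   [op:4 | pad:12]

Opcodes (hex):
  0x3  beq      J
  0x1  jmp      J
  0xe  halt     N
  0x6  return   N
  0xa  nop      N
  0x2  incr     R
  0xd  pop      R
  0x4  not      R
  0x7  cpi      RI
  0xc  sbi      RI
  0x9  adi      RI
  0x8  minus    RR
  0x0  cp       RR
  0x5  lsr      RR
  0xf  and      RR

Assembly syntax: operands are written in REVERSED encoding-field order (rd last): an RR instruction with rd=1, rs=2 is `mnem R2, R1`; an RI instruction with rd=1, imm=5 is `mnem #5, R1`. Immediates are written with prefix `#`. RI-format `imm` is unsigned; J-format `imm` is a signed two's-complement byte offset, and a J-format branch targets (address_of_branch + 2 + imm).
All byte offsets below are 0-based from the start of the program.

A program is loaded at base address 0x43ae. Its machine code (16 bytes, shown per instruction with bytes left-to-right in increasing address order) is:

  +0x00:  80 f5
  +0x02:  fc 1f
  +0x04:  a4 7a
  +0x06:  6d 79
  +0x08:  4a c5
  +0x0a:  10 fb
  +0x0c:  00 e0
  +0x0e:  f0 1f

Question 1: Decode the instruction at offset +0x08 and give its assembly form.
off 0x08: read 4a c5 as little → 0xc54a
  op=0xc54a>>12=0xc ⇒ sbi (RI)
  rd: (w>>8)&0xf=0x5 → R5
  imm: (w>>0)&0xff=0x4a → #74

sbi #74, R5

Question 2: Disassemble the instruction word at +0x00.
@+00  little-endian(80 f5) = 0xf580
  top 4b → 0xf → and [RR]
  rd@[11:8]=0x5 ⇒ R5
  rs@[7:4]=0x8 ⇒ R8

and R8, R5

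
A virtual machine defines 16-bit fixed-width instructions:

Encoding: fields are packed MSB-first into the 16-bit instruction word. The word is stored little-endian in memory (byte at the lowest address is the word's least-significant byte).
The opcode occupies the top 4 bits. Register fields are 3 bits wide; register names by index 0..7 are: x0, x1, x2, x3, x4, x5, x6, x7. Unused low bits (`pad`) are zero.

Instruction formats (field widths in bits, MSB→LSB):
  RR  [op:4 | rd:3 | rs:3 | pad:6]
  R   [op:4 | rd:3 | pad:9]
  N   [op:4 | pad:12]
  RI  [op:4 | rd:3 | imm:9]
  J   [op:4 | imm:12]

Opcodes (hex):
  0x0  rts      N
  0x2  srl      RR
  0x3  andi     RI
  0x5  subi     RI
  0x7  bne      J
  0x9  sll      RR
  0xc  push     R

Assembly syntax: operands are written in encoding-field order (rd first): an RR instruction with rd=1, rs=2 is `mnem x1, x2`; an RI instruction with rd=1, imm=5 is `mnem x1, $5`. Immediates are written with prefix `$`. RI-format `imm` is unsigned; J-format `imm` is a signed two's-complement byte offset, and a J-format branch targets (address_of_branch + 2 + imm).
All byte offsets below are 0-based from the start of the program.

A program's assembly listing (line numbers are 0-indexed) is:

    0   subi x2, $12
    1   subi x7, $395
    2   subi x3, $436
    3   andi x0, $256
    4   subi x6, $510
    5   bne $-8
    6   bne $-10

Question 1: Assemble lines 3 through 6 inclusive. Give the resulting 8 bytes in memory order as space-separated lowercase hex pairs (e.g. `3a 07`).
00 31 fe 5d f8 7f f6 7f

3. andi fields op=0x3:4|rd=0:3|imm=256:9 → word 3100h → 00 31
4. subi fields op=0x5:4|rd=6:3|imm=510:9 → word 5dfeh → fe 5d
5. bne fields op=0x7:4|imm=-8:12 → word 7ff8h → f8 7f
6. bne fields op=0x7:4|imm=-10:12 → word 7ff6h → f6 7f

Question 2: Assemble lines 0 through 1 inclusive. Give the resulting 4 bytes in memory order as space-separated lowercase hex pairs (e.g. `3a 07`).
0c 54 8b 5f

0. subi fields op=0x5:4|rd=2:3|imm=12:9 → word 540ch → 0c 54
1. subi fields op=0x5:4|rd=7:3|imm=395:9 → word 5f8bh → 8b 5f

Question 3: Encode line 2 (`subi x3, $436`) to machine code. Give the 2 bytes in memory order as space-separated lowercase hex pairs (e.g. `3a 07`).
b4 57

line 2 (subi): pack op=0x5:4|rd=3:3|imm=436:9 = 0x57b4; little→ b4 57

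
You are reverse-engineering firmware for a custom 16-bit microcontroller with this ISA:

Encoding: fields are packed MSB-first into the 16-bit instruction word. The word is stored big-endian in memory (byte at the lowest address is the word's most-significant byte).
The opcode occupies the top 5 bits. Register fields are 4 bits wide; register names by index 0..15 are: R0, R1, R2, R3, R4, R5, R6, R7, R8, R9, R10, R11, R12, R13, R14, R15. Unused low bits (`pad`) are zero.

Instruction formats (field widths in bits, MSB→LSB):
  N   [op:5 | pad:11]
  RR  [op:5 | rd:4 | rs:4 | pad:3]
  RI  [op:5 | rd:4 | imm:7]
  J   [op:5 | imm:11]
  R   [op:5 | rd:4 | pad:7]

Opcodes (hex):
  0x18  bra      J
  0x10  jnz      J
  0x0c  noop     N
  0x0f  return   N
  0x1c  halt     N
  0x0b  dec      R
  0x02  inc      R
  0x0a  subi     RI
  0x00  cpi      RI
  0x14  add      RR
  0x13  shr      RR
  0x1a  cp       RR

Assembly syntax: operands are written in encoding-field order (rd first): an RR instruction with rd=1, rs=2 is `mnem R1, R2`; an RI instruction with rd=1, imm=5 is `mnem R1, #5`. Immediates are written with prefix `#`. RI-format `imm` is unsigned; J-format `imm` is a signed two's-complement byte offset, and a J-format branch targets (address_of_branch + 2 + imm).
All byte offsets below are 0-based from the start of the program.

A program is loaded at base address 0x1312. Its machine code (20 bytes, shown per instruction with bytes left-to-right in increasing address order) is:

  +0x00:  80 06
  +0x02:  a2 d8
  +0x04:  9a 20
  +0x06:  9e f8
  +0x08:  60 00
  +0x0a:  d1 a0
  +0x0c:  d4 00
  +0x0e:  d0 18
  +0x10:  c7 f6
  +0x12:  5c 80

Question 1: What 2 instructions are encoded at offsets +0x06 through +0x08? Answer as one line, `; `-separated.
shr R13, R15; noop

off 0x06: read 9e f8 as big → 0x9ef8
  opcode bits[15:11]=0x13: shr/RR
  rd: (w>>7)&0xf=0xd → R13
  rs: (w>>3)&0xf=0xf → R15
off 0x08: read 60 00 as big → 0x6000
  opcode bits[15:11]=0xc: noop/N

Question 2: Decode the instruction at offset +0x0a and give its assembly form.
cp R3, R4

off 0x0a: read d1 a0 as big → 0xd1a0
  top 5b → 0x1a → cp [RR]
  rd: (w>>7)&0xf=0x3 → R3
  rs: (w>>3)&0xf=0x4 → R4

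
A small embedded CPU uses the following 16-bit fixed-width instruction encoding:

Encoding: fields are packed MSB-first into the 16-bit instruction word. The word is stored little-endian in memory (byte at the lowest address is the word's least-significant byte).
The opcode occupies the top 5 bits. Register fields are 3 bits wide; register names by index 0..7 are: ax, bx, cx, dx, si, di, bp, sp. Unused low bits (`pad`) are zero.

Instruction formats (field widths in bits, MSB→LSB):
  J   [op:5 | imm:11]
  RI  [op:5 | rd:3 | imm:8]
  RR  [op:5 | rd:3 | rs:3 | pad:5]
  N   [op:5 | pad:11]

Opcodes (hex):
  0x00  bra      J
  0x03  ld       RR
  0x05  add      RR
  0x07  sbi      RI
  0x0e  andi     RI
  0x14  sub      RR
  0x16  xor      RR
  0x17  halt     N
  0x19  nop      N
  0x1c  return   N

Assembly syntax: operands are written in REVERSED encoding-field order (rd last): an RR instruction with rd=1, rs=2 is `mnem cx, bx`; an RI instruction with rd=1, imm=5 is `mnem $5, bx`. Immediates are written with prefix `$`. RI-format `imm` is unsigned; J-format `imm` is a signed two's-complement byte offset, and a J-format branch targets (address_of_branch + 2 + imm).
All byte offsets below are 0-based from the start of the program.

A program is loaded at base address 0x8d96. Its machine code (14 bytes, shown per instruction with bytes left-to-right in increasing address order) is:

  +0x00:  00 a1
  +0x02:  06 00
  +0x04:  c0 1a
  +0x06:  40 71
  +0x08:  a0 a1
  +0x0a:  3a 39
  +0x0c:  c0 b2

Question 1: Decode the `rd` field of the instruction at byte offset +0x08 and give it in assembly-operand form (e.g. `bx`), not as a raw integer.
bx

off 0x08: read a0 a1 as little → 0xa1a0
  op=0xa1a0>>11=0x14 ⇒ sub (RR)
  rd: (w>>8)&0x7=0x1 → bx
  rs: (w>>5)&0x7=0x5 → di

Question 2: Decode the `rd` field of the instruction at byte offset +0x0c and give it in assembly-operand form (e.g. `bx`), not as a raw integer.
cx

+0x0c: c0 b2 ⇒ word 0xb2c0 (little)
  op=0xb2c0>>11=0x16 ⇒ xor (RR)
  rd: (w>>8)&0x7=0x2 → cx
  rs: (w>>5)&0x7=0x6 → bp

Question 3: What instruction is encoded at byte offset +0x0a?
off 0x0a: read 3a 39 as little → 0x393a
  opcode bits[15:11]=0x7: sbi/RI
  rd: (w>>8)&0x7=0x1 → bx
  imm: (w>>0)&0xff=0x3a → $58

sbi $58, bx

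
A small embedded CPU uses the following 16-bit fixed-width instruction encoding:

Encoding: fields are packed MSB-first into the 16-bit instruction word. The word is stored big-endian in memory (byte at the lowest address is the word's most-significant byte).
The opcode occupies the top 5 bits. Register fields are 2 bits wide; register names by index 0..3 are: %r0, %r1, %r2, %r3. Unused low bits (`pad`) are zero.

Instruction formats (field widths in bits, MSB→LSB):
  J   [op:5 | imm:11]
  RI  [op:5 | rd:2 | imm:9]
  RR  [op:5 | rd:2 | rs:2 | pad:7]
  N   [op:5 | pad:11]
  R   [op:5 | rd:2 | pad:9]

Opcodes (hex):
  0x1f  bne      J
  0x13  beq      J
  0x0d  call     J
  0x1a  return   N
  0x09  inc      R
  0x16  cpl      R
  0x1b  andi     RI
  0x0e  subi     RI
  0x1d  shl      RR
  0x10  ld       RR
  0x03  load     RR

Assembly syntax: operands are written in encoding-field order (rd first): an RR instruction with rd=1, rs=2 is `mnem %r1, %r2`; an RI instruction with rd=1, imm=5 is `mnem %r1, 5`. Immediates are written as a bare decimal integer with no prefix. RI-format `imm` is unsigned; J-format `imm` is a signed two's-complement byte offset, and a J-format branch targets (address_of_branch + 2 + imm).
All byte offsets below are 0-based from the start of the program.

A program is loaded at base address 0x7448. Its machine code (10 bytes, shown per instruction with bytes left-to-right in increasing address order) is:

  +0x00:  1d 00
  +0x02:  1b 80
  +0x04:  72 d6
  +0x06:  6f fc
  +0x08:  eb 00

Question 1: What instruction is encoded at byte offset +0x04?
off 0x04: read 72 d6 as big → 0x72d6
  op=0x72d6>>11=0xe ⇒ subi (RI)
  [10:9] rd=1 = %r1
  [8:0] imm=214 = 214

subi %r1, 214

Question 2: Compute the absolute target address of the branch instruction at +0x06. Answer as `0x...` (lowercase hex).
+0x06: 6f fc ⇒ word 0x6ffc (big)
  opcode bits[15:11]=0xd: call/J
  imm@[10:0]=0x7fc (s11→-4) ⇒ -4
  target = base 0x7448 + off 0x06 + 2 + imm -4 = 0x744c

0x744c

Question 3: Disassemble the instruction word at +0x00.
+0x00: 1d 00 ⇒ word 0x1d00 (big)
  op=0x1d00>>11=0x3 ⇒ load (RR)
  rd@[10:9]=0x2 ⇒ %r2
  rs@[8:7]=0x2 ⇒ %r2

load %r2, %r2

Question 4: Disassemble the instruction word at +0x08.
[08] eb 00 → 0xeb00
  op=0xeb00>>11=0x1d ⇒ shl (RR)
  rd@[10:9]=0x1 ⇒ %r1
  rs@[8:7]=0x2 ⇒ %r2

shl %r1, %r2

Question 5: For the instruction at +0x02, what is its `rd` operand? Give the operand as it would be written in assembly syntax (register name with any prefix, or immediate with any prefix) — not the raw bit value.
%r1

@+02  big-endian(1b 80) = 0x1b80
  op=0x1b80>>11=0x3 ⇒ load (RR)
  [10:9] rd=1 = %r1
  [8:7] rs=3 = %r3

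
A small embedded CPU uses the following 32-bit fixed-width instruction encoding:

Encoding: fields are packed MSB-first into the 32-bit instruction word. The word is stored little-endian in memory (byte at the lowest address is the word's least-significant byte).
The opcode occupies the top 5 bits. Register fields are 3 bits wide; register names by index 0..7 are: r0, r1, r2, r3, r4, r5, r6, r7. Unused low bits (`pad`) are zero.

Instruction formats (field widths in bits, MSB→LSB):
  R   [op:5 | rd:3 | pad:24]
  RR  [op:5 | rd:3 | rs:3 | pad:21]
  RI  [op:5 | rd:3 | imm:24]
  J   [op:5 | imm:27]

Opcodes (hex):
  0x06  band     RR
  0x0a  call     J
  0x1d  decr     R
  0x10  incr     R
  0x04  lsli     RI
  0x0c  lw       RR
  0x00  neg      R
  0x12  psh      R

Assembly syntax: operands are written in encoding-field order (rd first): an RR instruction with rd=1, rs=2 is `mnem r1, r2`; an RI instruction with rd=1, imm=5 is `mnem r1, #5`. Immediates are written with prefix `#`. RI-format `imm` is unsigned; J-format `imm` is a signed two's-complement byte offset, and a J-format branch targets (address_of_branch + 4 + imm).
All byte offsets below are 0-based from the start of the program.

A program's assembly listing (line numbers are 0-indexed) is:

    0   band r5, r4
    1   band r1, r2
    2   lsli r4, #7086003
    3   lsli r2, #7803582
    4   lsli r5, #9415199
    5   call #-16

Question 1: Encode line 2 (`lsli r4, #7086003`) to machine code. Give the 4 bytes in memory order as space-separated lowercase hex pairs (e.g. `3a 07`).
line 2 (lsli): pack op=0x4:5|rd=4:3|imm=7086003:24 = 0x246c1fb3; little→ b3 1f 6c 24

b3 1f 6c 24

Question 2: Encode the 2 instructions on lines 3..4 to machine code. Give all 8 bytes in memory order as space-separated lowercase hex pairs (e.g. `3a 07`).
3. lsli fields op=0x4:5|rd=2:3|imm=7803582:24 → word 227712beh → be 12 77 22
4. lsli fields op=0x4:5|rd=5:3|imm=9415199:24 → word 258faa1fh → 1f aa 8f 25

be 12 77 22 1f aa 8f 25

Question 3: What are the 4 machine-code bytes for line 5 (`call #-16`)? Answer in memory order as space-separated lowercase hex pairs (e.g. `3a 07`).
f0 ff ff 57

5. call fields op=0xa:5|imm=-16:27 → word 57fffff0h → f0 ff ff 57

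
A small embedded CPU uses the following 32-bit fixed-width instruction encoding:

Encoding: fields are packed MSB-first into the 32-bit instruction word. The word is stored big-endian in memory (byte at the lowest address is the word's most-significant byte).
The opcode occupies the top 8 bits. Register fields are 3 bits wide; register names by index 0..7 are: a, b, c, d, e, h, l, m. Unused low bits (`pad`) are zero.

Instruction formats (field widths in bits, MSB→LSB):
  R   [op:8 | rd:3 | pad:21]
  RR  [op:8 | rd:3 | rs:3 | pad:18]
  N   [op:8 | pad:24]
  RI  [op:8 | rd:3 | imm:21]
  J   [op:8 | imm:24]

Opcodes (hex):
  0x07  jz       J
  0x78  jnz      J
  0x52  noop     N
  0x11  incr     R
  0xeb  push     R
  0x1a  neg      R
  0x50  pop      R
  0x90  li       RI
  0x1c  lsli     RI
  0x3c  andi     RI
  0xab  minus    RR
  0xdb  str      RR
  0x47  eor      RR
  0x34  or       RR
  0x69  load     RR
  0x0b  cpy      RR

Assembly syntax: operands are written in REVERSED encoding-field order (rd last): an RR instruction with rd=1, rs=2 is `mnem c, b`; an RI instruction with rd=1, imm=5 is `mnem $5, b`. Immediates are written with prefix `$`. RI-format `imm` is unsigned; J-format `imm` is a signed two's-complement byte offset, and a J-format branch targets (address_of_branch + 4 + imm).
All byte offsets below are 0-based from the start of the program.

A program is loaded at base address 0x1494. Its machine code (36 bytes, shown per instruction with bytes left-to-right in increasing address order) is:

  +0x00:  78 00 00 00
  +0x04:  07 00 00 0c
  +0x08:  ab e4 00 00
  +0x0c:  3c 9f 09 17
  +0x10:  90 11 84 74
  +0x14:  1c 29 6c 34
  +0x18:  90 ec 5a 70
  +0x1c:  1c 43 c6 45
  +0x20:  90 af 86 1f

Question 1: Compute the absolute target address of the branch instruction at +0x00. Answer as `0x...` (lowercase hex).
off 0x00: read 78 00 00 00 as big → 0x78000000
  top 8b → 0x78 → jnz [J]
  [23:0] imm=0 = $0
  target = base 0x1494 + off 0x00 + 4 + imm 0 = 0x1498

0x1498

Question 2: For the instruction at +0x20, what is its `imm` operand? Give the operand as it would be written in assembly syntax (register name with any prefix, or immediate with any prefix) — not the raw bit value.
@+20  big-endian(90 af 86 1f) = 0x90af861f
  opcode bits[31:24]=0x90: li/RI
  rd@[23:21]=0x5 ⇒ h
  imm@[20:0]=0xf861f ⇒ $1017375

$1017375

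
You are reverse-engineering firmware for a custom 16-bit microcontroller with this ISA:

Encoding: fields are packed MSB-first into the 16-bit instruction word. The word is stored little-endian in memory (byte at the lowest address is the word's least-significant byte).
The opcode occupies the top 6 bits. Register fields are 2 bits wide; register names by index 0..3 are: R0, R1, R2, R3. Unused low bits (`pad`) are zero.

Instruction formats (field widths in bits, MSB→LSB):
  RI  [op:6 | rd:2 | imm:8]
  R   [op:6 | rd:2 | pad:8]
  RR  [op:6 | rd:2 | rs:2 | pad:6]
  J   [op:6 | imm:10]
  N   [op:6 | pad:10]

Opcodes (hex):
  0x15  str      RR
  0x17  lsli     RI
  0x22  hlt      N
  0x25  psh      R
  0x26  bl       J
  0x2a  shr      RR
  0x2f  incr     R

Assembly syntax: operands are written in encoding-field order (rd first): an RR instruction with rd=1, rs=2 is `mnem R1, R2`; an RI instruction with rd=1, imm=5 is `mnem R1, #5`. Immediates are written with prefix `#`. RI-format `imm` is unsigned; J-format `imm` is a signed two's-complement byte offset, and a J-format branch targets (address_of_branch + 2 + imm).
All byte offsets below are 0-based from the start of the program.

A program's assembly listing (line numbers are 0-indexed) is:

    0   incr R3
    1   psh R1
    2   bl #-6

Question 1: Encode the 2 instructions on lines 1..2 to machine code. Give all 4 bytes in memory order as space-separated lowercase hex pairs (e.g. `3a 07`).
00 95 fa 9b

1. psh fields op=0x25:6|rd=1:2|pad=0:8 → word 9500h → 00 95
2. bl fields op=0x26:6|imm=-6:10 → word 9bfah → fa 9b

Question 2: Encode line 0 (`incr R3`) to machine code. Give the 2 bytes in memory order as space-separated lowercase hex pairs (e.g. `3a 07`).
0. incr fields op=0x2f:6|rd=3:2|pad=0:8 → word bf00h → 00 bf

00 bf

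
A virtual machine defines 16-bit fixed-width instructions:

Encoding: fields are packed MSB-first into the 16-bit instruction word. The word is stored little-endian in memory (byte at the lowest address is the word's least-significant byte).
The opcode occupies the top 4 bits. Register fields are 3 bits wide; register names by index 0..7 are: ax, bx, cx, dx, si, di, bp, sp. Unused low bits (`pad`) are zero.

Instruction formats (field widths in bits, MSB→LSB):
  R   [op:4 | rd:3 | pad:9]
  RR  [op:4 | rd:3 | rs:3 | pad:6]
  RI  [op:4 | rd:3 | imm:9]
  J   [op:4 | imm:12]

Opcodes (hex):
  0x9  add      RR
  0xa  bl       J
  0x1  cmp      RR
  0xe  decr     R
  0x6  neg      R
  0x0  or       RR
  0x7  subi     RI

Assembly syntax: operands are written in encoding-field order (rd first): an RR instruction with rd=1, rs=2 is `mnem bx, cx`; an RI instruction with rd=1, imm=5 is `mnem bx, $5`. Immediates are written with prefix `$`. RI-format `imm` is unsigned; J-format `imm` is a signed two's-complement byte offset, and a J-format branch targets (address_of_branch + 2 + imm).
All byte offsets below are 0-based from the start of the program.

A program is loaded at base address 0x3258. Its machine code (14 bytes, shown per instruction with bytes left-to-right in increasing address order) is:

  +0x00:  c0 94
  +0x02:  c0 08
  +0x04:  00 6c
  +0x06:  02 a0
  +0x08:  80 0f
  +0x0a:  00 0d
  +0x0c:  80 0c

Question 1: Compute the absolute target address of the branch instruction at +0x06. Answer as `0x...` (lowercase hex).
off 0x06: read 02 a0 as little → 0xa002
  top 4b → 0xa → bl [J]
  imm@[11:0]=0x2 ⇒ $2
  target = base 0x3258 + off 0x06 + 2 + imm 2 = 0x3262

0x3262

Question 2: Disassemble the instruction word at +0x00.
add cx, dx

off 0x00: read c0 94 as little → 0x94c0
  opcode bits[15:12]=0x9: add/RR
  rd@[11:9]=0x2 ⇒ cx
  rs@[8:6]=0x3 ⇒ dx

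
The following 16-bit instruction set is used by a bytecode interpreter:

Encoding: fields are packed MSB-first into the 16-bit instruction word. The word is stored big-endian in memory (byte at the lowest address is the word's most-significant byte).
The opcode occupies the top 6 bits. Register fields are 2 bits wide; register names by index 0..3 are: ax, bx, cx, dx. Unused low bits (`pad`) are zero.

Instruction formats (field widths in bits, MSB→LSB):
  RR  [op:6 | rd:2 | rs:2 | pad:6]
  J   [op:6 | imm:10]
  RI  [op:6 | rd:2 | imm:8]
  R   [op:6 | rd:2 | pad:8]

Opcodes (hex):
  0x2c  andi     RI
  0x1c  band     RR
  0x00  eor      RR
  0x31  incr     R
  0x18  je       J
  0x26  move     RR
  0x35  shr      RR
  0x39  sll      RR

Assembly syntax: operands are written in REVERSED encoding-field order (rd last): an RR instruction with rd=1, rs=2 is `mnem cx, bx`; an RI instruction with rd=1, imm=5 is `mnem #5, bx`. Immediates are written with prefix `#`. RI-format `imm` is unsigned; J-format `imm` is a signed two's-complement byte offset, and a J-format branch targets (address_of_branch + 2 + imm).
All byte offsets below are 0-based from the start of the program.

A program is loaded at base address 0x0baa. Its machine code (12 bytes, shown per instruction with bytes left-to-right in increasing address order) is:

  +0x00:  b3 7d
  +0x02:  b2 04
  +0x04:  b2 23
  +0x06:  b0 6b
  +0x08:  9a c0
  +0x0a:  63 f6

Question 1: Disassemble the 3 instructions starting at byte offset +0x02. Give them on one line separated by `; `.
+0x02: b2 04 ⇒ word 0xb204 (big)
  top 6b → 0x2c → andi [RI]
  rd@[9:8]=0x2 ⇒ cx
  imm@[7:0]=0x4 ⇒ #4
+0x04: b2 23 ⇒ word 0xb223 (big)
  top 6b → 0x2c → andi [RI]
  rd@[9:8]=0x2 ⇒ cx
  imm@[7:0]=0x23 ⇒ #35
+0x06: b0 6b ⇒ word 0xb06b (big)
  top 6b → 0x2c → andi [RI]
  rd@[9:8]=0x0 ⇒ ax
  imm@[7:0]=0x6b ⇒ #107

andi #4, cx; andi #35, cx; andi #107, ax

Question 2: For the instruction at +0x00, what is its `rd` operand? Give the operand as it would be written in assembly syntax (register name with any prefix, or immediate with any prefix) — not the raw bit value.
dx

[00] b3 7d → 0xb37d
  top 6b → 0x2c → andi [RI]
  rd@[9:8]=0x3 ⇒ dx
  imm@[7:0]=0x7d ⇒ #125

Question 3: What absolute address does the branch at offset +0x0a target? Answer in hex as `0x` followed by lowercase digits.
0x0bac

+0x0a: 63 f6 ⇒ word 0x63f6 (big)
  op=0x63f6>>10=0x18 ⇒ je (J)
  imm@[9:0]=0x3f6 (s10→-10) ⇒ #-10
  target = base 0x0baa + off 0x0a + 2 + imm -10 = 0x0bac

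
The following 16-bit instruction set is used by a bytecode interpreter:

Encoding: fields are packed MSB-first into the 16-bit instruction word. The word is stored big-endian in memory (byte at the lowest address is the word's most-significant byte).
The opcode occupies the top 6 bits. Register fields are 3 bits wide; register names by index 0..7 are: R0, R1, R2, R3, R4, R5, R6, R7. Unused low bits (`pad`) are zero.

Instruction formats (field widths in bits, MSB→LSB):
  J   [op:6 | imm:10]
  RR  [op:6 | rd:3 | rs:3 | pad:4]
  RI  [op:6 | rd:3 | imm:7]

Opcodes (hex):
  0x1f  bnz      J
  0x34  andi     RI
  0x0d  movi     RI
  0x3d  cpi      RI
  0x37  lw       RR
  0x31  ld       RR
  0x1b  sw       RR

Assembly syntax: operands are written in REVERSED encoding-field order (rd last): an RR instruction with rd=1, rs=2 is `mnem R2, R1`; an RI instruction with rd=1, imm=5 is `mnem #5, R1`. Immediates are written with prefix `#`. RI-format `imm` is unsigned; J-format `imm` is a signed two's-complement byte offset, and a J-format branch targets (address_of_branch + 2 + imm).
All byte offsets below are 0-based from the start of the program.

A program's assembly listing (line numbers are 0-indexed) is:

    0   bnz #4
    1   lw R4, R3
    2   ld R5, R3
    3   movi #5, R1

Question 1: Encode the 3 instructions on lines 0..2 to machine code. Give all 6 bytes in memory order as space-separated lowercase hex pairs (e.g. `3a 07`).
7c 04 dd c0 c5 d0

0. bnz fields op=0x1f:6|imm=4:10 → word 7c04h → 7c 04
1. lw fields op=0x37:6|rd=3:3|rs=4:3|pad=0:4 → word ddc0h → dd c0
2. ld fields op=0x31:6|rd=3:3|rs=5:3|pad=0:4 → word c5d0h → c5 d0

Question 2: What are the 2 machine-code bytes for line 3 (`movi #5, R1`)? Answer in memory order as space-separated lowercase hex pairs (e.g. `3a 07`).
34 85

line 3 (movi): pack op=0xd:6|rd=1:3|imm=5:7 = 0x3485; big→ 34 85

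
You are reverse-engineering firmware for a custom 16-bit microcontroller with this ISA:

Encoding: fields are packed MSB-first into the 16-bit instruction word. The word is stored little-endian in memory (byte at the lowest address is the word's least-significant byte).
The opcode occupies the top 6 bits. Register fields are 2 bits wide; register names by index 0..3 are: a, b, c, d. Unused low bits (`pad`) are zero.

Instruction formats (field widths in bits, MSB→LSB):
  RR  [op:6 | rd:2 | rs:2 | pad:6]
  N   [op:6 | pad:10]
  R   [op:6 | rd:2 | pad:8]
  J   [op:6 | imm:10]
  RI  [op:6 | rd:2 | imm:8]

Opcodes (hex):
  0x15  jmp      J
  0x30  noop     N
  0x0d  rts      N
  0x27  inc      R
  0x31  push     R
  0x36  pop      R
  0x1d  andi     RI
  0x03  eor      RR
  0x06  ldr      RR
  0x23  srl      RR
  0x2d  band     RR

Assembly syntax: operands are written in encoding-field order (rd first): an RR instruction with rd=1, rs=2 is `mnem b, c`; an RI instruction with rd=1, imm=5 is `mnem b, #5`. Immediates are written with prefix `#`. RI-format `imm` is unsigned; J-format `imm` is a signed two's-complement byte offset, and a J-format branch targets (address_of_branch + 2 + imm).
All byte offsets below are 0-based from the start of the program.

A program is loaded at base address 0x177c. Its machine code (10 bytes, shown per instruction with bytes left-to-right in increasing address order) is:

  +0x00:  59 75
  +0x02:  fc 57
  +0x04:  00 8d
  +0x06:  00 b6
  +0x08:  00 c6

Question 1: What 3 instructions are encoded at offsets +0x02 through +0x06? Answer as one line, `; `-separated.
off 0x02: read fc 57 as little → 0x57fc
  op=0x57fc>>10=0x15 ⇒ jmp (J)
  imm: (w>>0)&0x3ff=0x3fc (s10→-4) → #-4
off 0x04: read 00 8d as little → 0x8d00
  op=0x8d00>>10=0x23 ⇒ srl (RR)
  rd: (w>>8)&0x3=0x1 → b
  rs: (w>>6)&0x3=0x0 → a
off 0x06: read 00 b6 as little → 0xb600
  op=0xb600>>10=0x2d ⇒ band (RR)
  rd: (w>>8)&0x3=0x2 → c
  rs: (w>>6)&0x3=0x0 → a

jmp #-4; srl b, a; band c, a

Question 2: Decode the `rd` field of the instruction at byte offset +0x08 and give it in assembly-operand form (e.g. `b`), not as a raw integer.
@+08  little-endian(00 c6) = 0xc600
  opcode bits[15:10]=0x31: push/R
  [9:8] rd=2 = c

c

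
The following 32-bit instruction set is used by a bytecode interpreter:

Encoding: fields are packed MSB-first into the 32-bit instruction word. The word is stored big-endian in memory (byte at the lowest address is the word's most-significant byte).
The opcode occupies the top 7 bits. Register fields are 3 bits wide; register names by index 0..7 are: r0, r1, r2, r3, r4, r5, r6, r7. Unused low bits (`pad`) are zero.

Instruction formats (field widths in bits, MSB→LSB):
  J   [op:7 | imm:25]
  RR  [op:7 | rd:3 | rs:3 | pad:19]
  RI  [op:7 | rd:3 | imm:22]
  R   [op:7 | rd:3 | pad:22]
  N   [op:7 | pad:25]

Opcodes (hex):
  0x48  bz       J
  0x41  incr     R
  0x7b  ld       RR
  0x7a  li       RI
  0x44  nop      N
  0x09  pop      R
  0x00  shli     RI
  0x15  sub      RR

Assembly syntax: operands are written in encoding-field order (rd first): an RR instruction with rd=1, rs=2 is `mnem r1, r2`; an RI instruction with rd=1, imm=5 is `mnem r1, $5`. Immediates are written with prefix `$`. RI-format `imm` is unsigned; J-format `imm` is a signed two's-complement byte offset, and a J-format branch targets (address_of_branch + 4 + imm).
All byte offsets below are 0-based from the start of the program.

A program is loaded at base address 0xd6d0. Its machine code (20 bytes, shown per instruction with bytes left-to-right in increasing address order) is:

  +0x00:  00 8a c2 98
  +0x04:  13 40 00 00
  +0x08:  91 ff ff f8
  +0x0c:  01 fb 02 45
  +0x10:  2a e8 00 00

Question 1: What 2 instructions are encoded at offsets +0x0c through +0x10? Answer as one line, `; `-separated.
shli r7, $3867205; sub r3, r5

off 0x0c: read 01 fb 02 45 as big → 0x01fb0245
  opcode bits[31:25]=0x0: shli/RI
  rd: (w>>22)&0x7=0x7 → r7
  imm: (w>>0)&0x3fffff=0x3b0245 → $3867205
off 0x10: read 2a e8 00 00 as big → 0x2ae80000
  opcode bits[31:25]=0x15: sub/RR
  rd: (w>>22)&0x7=0x3 → r3
  rs: (w>>19)&0x7=0x5 → r5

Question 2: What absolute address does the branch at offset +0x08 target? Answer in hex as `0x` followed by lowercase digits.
+0x08: 91 ff ff f8 ⇒ word 0x91fffff8 (big)
  top 7b → 0x48 → bz [J]
  imm: (w>>0)&0x1ffffff=0x1fffff8 (s25→-8) → $-8
  target = base 0xd6d0 + off 0x08 + 4 + imm -8 = 0xd6d4

0xd6d4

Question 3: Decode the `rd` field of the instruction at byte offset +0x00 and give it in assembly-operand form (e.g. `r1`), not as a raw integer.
r2

@+00  big-endian(00 8a c2 98) = 0x008ac298
  top 7b → 0x0 → shli [RI]
  [24:22] rd=2 = r2
  [21:0] imm=705176 = $705176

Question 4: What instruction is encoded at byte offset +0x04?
@+04  big-endian(13 40 00 00) = 0x13400000
  top 7b → 0x9 → pop [R]
  rd: (w>>22)&0x7=0x5 → r5

pop r5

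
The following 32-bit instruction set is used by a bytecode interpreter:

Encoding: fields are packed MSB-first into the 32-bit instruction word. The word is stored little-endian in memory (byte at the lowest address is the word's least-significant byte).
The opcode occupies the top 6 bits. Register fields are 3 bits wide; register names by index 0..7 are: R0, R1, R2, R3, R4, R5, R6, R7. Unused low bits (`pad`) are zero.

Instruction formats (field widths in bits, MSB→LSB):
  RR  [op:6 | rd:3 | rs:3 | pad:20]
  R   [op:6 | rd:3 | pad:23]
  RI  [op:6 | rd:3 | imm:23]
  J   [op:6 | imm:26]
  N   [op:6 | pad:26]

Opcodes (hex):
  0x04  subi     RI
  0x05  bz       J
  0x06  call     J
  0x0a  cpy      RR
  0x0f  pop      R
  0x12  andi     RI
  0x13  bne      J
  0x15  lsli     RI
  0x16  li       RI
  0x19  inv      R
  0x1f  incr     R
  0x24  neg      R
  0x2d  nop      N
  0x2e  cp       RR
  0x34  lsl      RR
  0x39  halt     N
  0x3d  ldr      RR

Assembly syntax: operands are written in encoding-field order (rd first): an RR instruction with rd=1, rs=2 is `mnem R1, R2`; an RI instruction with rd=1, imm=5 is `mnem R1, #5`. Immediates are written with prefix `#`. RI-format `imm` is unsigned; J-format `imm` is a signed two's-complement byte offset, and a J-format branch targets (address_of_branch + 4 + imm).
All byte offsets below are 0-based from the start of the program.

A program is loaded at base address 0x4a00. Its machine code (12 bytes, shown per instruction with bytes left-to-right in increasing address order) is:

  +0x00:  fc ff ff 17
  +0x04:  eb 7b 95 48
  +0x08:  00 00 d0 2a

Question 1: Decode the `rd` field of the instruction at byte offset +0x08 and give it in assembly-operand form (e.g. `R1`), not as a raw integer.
off 0x08: read 00 00 d0 2a as little → 0x2ad00000
  top 6b → 0xa → cpy [RR]
  rd@[25:23]=0x5 ⇒ R5
  rs@[22:20]=0x5 ⇒ R5

R5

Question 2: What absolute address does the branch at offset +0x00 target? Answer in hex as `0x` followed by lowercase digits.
0x4a00

+0x00: fc ff ff 17 ⇒ word 0x17fffffc (little)
  opcode bits[31:26]=0x5: bz/J
  [25:0] imm=67108860 (s26→-4) = #-4
  target = base 0x4a00 + off 0x00 + 4 + imm -4 = 0x4a00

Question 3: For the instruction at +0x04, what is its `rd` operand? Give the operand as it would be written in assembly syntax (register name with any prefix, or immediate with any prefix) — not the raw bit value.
R1

@+04  little-endian(eb 7b 95 48) = 0x48957beb
  opcode bits[31:26]=0x12: andi/RI
  rd: (w>>23)&0x7=0x1 → R1
  imm: (w>>0)&0x7fffff=0x157beb → #1407979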